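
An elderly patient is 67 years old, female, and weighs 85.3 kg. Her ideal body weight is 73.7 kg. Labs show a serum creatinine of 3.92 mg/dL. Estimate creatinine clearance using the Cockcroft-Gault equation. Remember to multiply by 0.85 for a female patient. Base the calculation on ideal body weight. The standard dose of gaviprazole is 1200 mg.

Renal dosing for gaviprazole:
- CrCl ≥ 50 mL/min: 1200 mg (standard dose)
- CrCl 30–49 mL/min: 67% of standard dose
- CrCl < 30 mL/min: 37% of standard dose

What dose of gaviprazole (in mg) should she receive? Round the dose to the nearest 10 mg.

440 mg

CrCl = (140 − 67) × 73.7 / (72 × 3.92) × 0.85 = 5380.1 / 282.24 × 0.85 ≈ 16.2 mL/min
CrCl ≈ 16 mL/min → bracket < 30 mL/min.
37% of 1200 mg = 444 mg → 440 mg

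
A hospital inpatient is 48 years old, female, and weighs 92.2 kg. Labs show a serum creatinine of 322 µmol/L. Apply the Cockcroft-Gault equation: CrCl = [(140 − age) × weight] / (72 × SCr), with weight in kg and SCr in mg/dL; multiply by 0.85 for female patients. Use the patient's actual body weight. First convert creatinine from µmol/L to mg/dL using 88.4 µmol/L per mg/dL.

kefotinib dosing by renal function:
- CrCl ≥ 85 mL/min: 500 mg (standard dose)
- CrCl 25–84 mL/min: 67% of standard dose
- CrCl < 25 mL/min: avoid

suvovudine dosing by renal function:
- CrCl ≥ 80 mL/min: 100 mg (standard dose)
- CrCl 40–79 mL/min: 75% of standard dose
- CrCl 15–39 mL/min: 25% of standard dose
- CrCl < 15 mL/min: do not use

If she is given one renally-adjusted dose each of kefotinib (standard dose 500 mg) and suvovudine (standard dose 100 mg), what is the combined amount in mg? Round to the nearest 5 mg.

SCr = 322 / 88.4 = 3.643 mg/dL
CrCl = (140 − 48) × 92.2 / (72 × 3.643) × 0.85 = 8482.4 / 262.30 × 0.85 ≈ 27.5 mL/min
CrCl ≈ 27 mL/min.
kefotinib: 25–84 mL/min → 67% of 500 mg = 335 mg.
suvovudine: 15–39 mL/min → 25% of 100 mg = 25 mg.
Total = 335 + 25 = 360 mg.

360 mg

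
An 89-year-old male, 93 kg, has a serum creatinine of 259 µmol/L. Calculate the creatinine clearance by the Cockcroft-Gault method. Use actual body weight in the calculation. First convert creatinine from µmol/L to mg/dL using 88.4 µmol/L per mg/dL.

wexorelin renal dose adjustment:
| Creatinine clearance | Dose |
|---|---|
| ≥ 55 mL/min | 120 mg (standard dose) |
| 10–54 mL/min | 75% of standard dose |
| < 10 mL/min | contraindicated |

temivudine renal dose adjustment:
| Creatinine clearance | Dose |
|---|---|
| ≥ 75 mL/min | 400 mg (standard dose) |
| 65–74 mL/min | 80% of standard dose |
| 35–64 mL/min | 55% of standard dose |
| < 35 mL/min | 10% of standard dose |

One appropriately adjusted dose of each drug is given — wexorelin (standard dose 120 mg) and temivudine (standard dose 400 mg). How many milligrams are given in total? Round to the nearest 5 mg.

SCr = 259 / 88.4 = 2.93 mg/dL
CrCl = (140 − 89) × 93 / (72 × 2.93) = 4743.0 / 210.96 ≈ 22.5 mL/min
CrCl ≈ 22 mL/min.
wexorelin: 10–54 mL/min → 75% of 120 mg = 90 mg.
temivudine: < 35 mL/min → 10% of 400 mg = 40 mg.
Total = 90 + 40 = 130 mg.

130 mg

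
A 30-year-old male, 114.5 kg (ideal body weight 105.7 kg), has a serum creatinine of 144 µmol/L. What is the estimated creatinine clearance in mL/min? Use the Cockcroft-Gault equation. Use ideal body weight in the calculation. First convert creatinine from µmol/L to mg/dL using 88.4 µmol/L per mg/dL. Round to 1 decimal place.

99.1 mL/min

SCr = 144 / 88.4 = 1.629 mg/dL
CrCl = (140 − 30) × 105.7 / (72 × 1.629) = 11627.0 / 117.29 ≈ 99.1 mL/min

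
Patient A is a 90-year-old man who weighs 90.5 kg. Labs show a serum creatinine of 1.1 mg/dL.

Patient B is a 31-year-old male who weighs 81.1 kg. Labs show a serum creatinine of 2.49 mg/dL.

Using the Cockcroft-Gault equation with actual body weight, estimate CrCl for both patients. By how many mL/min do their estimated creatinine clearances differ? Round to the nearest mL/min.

Patient A: CrCl = (140 − 90) × 90.5 / (72 × 1.1) = 4525.0 / 79.20 ≈ 57.1 mL/min
Patient B: CrCl = (140 − 31) × 81.1 / (72 × 2.49) = 8839.9 / 179.28 ≈ 49.3 mL/min
|57.1 − 49.3| = 7.8 mL/min

8 mL/min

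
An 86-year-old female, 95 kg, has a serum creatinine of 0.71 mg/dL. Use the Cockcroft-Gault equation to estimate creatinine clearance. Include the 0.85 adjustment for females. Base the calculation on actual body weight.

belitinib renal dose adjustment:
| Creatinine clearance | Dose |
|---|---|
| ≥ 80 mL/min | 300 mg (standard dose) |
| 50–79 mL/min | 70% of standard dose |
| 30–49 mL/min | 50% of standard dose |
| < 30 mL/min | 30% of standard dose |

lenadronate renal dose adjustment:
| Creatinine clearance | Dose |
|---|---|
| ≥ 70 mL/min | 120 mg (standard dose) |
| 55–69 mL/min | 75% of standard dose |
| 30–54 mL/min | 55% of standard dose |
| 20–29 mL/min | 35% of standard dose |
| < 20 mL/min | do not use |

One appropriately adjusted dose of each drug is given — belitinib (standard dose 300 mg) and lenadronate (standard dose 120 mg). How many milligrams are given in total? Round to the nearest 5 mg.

CrCl = (140 − 86) × 95 / (72 × 0.71) × 0.85 = 5130.0 / 51.12 × 0.85 ≈ 85.3 mL/min
CrCl ≈ 85 mL/min.
belitinib: ≥ 80 mL/min → 100% of 300 mg = 300 mg.
lenadronate: ≥ 70 mL/min → 100% of 120 mg = 120 mg.
Total = 300 + 120 = 420 mg.

420 mg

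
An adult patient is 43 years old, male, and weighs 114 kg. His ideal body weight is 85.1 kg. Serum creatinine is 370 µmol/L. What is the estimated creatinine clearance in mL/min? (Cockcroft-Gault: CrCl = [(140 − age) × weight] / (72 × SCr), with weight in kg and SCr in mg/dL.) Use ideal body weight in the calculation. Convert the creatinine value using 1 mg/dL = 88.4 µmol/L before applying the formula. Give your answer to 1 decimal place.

SCr = 370 / 88.4 = 4.186 mg/dL
CrCl = (140 − 43) × 85.1 / (72 × 4.186) = 8254.7 / 301.39 ≈ 27.4 mL/min

27.4 mL/min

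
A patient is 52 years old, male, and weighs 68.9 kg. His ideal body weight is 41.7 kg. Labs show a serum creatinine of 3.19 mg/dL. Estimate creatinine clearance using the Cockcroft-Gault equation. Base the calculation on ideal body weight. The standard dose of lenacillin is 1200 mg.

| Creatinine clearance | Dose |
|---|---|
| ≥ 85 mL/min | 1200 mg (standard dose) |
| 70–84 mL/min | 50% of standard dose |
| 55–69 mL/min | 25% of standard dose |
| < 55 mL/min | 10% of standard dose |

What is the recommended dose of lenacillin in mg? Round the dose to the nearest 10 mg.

120 mg

CrCl = (140 − 52) × 41.7 / (72 × 3.19) = 3669.6 / 229.68 ≈ 16.0 mL/min
CrCl ≈ 16 mL/min → bracket < 55 mL/min.
10% of 1200 mg = 120 mg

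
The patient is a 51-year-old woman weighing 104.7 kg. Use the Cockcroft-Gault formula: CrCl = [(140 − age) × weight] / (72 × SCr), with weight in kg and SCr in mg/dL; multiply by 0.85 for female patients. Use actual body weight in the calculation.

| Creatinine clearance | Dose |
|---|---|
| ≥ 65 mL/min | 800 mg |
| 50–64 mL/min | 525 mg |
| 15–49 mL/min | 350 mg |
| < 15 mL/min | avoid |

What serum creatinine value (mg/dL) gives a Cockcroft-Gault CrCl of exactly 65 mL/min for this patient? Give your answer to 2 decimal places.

1.69 mg/dL

Standard dose requires CrCl ≥ 65 mL/min.
Set (140 − 51) × 104.7 × 0.85 / (72 × SCr) = 65
SCr = (140 − 51) × 104.7 × 0.85 / (72 × 65) = 1.692 mg/dL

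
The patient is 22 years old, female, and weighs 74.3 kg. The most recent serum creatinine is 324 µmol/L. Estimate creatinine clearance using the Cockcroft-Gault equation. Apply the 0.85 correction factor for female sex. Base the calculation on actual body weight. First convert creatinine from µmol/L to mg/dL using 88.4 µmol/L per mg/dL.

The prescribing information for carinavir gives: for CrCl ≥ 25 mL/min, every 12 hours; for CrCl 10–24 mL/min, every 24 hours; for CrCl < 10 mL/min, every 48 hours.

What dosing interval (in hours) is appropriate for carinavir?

every 12 hours

SCr = 324 / 88.4 = 3.665 mg/dL
CrCl = (140 − 22) × 74.3 / (72 × 3.665) × 0.85 = 8767.4 / 263.88 × 0.85 ≈ 28.2 mL/min
CrCl ≈ 28 mL/min → bracket ≥ 25 mL/min → every 12 hours.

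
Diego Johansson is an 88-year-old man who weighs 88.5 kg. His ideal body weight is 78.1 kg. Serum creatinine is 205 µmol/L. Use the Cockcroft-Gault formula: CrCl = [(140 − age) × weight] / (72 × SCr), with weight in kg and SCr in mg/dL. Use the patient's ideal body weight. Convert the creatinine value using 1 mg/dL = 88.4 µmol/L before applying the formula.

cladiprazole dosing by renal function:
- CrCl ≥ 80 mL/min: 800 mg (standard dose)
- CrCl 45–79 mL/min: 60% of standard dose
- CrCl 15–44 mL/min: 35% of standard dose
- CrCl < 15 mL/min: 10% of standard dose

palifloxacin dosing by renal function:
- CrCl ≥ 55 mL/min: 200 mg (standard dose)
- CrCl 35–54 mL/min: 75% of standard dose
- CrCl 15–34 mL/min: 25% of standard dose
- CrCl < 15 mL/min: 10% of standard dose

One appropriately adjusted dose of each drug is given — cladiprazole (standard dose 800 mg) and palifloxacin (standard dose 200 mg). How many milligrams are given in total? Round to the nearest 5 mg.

330 mg

SCr = 205 / 88.4 = 2.319 mg/dL
CrCl = (140 − 88) × 78.1 / (72 × 2.319) = 4061.2 / 166.97 ≈ 24.3 mL/min
CrCl ≈ 24 mL/min.
cladiprazole: 15–44 mL/min → 35% of 800 mg = 280 mg.
palifloxacin: 15–34 mL/min → 25% of 200 mg = 50 mg.
Total = 280 + 50 = 330 mg.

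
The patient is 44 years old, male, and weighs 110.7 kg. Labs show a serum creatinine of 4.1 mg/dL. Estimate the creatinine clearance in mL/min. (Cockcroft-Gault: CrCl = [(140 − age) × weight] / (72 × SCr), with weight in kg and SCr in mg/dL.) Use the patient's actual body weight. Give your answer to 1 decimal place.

CrCl = (140 − 44) × 110.7 / (72 × 4.1) = 10627.2 / 295.20 ≈ 36.0 mL/min

36.0 mL/min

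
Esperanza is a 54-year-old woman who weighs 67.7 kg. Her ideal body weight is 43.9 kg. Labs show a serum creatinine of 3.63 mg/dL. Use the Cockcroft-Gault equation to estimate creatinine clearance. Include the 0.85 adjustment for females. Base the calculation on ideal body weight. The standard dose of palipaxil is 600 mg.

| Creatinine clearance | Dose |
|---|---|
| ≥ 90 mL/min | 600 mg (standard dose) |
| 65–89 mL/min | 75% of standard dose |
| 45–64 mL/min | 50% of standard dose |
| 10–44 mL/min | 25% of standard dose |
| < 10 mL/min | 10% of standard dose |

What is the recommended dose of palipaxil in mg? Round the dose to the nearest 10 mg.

150 mg

CrCl = (140 − 54) × 43.9 / (72 × 3.63) × 0.85 = 3775.4 / 261.36 × 0.85 ≈ 12.3 mL/min
CrCl ≈ 12 mL/min → bracket 10–44 mL/min.
25% of 600 mg = 150 mg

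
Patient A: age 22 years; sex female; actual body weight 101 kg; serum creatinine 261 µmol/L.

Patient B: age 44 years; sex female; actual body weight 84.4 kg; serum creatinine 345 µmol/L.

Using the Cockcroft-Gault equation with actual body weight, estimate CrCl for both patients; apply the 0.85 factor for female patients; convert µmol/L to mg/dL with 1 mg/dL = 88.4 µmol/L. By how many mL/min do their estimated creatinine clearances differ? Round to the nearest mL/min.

Patient A: SCr = 261 / 88.4 = 2.952 mg/dL
Patient A: CrCl = (140 − 22) × 101 / (72 × 2.952) × 0.85 = 11918.0 / 212.54 × 0.85 ≈ 47.7 mL/min
Patient B: SCr = 345 / 88.4 = 3.903 mg/dL
Patient B: CrCl = (140 − 44) × 84.4 / (72 × 3.903) × 0.85 = 8102.4 / 281.02 × 0.85 ≈ 24.5 mL/min
|47.7 − 24.5| = 23.2 mL/min

23 mL/min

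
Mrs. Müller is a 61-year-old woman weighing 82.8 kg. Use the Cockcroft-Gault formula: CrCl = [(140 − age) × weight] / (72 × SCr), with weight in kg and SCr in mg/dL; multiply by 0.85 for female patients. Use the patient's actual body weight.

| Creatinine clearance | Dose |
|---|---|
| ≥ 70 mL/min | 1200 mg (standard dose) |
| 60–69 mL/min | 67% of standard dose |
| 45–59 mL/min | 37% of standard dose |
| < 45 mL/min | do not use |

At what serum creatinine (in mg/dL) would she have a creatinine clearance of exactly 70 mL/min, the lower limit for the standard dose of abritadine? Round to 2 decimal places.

1.10 mg/dL

Standard dose requires CrCl ≥ 70 mL/min.
Set (140 − 61) × 82.8 × 0.85 / (72 × SCr) = 70
SCr = (140 − 61) × 82.8 × 0.85 / (72 × 70) = 1.103 mg/dL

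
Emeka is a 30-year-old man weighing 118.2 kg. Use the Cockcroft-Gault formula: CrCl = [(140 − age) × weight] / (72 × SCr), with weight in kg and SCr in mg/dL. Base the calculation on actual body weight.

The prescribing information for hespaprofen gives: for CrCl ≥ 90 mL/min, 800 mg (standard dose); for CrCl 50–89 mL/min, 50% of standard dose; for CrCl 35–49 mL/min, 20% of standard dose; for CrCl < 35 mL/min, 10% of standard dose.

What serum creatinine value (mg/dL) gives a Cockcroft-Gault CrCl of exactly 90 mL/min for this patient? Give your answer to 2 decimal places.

2.01 mg/dL

Standard dose requires CrCl ≥ 90 mL/min.
Set (140 − 30) × 118.2 / (72 × SCr) = 90
SCr = (140 − 30) × 118.2 / (72 × 90) = 2.006 mg/dL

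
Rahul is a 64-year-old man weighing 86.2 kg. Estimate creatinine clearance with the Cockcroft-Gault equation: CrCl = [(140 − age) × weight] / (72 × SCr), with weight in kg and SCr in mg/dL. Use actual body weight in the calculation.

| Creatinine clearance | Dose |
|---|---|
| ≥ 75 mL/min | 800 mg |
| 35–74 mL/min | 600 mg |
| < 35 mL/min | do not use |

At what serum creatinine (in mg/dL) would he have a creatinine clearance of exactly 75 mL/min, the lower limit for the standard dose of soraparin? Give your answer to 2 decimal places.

Standard dose requires CrCl ≥ 75 mL/min.
Set (140 − 64) × 86.2 / (72 × SCr) = 75
SCr = (140 − 64) × 86.2 / (72 × 75) = 1.213 mg/dL

1.21 mg/dL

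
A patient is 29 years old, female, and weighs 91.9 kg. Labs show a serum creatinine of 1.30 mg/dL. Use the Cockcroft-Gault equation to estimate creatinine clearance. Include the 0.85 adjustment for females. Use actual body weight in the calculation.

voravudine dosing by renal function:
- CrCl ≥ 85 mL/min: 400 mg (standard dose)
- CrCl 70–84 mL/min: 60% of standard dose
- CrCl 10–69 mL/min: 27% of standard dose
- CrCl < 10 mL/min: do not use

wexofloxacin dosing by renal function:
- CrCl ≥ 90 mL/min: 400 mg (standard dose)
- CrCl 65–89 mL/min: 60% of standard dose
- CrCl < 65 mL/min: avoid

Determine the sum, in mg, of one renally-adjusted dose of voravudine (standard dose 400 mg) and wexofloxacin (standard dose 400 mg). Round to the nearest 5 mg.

800 mg

CrCl = (140 − 29) × 91.9 / (72 × 1.3) × 0.85 = 10200.9 / 93.60 × 0.85 ≈ 92.6 mL/min
CrCl ≈ 93 mL/min.
voravudine: ≥ 85 mL/min → 100% of 400 mg = 400 mg.
wexofloxacin: ≥ 90 mL/min → 100% of 400 mg = 400 mg.
Total = 400 + 400 = 800 mg.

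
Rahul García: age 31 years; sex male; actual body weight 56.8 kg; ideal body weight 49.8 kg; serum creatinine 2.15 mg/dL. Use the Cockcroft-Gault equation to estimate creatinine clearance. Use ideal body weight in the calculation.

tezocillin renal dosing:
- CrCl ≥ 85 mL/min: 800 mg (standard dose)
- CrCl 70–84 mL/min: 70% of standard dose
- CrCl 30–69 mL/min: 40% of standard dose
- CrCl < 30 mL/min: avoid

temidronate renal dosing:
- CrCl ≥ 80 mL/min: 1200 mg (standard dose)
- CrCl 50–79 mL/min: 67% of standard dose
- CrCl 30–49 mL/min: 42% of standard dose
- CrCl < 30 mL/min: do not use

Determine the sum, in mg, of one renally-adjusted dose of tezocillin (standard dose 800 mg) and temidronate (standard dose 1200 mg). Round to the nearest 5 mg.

825 mg

CrCl = (140 − 31) × 49.8 / (72 × 2.15) = 5428.2 / 154.80 ≈ 35.1 mL/min
CrCl ≈ 35 mL/min.
tezocillin: 30–69 mL/min → 40% of 800 mg = 320 mg.
temidronate: 30–49 mL/min → 42% of 1200 mg = 504 mg.
Total = 320 + 504 = 824 mg.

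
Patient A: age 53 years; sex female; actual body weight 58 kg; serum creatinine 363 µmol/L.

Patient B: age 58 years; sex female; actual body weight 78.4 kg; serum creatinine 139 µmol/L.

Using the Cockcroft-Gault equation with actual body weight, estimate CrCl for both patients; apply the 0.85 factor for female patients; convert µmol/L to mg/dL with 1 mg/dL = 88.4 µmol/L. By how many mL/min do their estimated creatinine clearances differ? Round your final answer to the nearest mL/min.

Patient A: SCr = 363 / 88.4 = 4.106 mg/dL
Patient A: CrCl = (140 − 53) × 58 / (72 × 4.106) × 0.85 = 5046.0 / 295.63 × 0.85 ≈ 14.5 mL/min
Patient B: SCr = 139 / 88.4 = 1.572 mg/dL
Patient B: CrCl = (140 − 58) × 78.4 / (72 × 1.572) × 0.85 = 6428.8 / 113.18 × 0.85 ≈ 48.3 mL/min
|14.5 − 48.3| = 33.8 mL/min

34 mL/min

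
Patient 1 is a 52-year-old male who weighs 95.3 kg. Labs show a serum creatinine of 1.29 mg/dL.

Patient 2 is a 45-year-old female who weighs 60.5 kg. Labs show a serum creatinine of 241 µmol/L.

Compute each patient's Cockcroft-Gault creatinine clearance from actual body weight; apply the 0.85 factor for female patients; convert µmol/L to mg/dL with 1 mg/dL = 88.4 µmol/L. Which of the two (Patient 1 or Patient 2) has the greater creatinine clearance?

Patient 1: CrCl = (140 − 52) × 95.3 / (72 × 1.29) = 8386.4 / 92.88 ≈ 90.3 mL/min
Patient 2: SCr = 241 / 88.4 = 2.726 mg/dL
Patient 2: CrCl = (140 − 45) × 60.5 / (72 × 2.726) × 0.85 = 5747.5 / 196.27 × 0.85 ≈ 24.9 mL/min
90.3 vs 24.9 mL/min → Patient 1 is higher.

Patient 1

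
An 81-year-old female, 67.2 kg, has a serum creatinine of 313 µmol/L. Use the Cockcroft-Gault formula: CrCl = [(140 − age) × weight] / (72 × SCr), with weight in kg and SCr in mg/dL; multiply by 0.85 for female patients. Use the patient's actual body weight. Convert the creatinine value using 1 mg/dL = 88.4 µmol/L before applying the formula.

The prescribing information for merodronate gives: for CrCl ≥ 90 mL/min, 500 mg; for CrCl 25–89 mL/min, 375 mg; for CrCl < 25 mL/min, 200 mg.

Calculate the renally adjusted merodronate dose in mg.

200 mg

SCr = 313 / 88.4 = 3.541 mg/dL
CrCl = (140 − 81) × 67.2 / (72 × 3.541) × 0.85 = 3964.8 / 254.95 × 0.85 ≈ 13.2 mL/min
CrCl ≈ 13 mL/min → bracket < 25 mL/min.
Dose for this bracket: 200 mg.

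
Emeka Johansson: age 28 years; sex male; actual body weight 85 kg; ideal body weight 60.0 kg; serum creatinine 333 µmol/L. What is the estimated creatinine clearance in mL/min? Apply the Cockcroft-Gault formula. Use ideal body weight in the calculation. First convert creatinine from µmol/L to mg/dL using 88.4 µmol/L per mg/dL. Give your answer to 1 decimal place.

24.8 mL/min

SCr = 333 / 88.4 = 3.767 mg/dL
CrCl = (140 − 28) × 60 / (72 × 3.767) = 6720.0 / 271.22 ≈ 24.8 mL/min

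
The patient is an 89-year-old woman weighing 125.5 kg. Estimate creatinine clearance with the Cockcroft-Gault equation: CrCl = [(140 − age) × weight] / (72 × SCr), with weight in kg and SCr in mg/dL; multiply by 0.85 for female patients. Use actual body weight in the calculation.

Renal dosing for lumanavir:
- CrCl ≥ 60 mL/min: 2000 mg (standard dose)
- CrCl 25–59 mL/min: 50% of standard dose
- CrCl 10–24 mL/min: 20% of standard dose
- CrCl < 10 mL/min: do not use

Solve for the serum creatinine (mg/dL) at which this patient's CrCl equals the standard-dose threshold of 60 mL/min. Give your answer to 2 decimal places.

Standard dose requires CrCl ≥ 60 mL/min.
Set (140 − 89) × 125.5 × 0.85 / (72 × SCr) = 60
SCr = (140 − 89) × 125.5 × 0.85 / (72 × 60) = 1.259 mg/dL

1.26 mg/dL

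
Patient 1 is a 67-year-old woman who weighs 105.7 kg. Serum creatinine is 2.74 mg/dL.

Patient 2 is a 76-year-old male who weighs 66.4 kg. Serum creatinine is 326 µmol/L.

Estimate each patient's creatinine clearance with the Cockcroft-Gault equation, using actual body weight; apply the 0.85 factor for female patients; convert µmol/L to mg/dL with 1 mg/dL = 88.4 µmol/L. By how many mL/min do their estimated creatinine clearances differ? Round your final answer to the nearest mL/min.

Patient 1: CrCl = (140 − 67) × 105.7 / (72 × 2.74) × 0.85 = 7716.1 / 197.28 × 0.85 ≈ 33.2 mL/min
Patient 2: SCr = 326 / 88.4 = 3.688 mg/dL
Patient 2: CrCl = (140 − 76) × 66.4 / (72 × 3.688) = 4249.6 / 265.54 ≈ 16.0 mL/min
|33.2 − 16.0| = 17.2 mL/min

17 mL/min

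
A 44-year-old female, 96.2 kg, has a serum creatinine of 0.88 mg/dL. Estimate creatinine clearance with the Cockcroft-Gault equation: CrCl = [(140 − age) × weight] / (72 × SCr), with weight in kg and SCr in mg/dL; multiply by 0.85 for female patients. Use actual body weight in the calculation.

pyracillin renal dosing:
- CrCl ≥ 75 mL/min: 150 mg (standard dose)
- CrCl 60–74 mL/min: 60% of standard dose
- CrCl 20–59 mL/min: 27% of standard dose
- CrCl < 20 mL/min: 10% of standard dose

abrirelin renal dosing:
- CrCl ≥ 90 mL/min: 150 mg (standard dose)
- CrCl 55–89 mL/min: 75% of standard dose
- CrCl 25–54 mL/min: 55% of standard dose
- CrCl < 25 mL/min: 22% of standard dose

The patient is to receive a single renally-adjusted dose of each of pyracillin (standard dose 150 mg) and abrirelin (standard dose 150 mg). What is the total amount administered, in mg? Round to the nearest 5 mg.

300 mg

CrCl = (140 − 44) × 96.2 / (72 × 0.88) × 0.85 = 9235.2 / 63.36 × 0.85 ≈ 123.9 mL/min
CrCl ≈ 124 mL/min.
pyracillin: ≥ 75 mL/min → 100% of 150 mg = 150 mg.
abrirelin: ≥ 90 mL/min → 100% of 150 mg = 150 mg.
Total = 150 + 150 = 300 mg.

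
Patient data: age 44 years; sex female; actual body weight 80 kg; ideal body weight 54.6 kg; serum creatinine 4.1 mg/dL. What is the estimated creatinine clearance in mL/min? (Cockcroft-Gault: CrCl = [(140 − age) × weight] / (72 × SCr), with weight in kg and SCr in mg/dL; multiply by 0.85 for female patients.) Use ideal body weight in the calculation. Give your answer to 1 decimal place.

CrCl = (140 − 44) × 54.6 / (72 × 4.1) × 0.85 = 5241.6 / 295.20 × 0.85 ≈ 15.1 mL/min

15.1 mL/min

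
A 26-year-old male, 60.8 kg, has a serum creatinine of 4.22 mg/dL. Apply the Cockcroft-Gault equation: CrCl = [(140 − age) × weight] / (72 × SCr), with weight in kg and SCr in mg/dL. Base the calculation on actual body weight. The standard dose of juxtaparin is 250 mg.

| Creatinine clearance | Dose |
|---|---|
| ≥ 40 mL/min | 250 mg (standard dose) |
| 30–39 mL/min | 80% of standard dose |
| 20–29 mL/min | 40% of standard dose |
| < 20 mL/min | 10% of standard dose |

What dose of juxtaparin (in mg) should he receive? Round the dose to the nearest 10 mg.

CrCl = (140 − 26) × 60.8 / (72 × 4.22) = 6931.2 / 303.84 ≈ 22.8 mL/min
CrCl ≈ 23 mL/min → bracket 20–29 mL/min.
40% of 250 mg = 100 mg

100 mg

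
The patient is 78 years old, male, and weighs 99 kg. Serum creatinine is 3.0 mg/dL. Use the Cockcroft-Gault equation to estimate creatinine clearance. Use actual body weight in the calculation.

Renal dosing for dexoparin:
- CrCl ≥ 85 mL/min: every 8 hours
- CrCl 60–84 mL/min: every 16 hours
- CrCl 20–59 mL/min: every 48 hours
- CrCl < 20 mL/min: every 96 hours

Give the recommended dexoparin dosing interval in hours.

CrCl = (140 − 78) × 99 / (72 × 3) = 6138.0 / 216.00 ≈ 28.4 mL/min
CrCl ≈ 28 mL/min → bracket 20–59 mL/min → every 48 hours.

every 48 hours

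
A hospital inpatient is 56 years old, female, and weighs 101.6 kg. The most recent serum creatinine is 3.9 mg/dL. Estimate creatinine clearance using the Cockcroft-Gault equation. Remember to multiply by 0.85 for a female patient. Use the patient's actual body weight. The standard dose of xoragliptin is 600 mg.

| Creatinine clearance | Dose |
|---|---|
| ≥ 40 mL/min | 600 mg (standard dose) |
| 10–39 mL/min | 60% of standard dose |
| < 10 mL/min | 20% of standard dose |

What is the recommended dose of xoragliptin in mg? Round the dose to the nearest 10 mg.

CrCl = (140 − 56) × 101.6 / (72 × 3.9) × 0.85 = 8534.4 / 280.80 × 0.85 ≈ 25.8 mL/min
CrCl ≈ 26 mL/min → bracket 10–39 mL/min.
60% of 600 mg = 360 mg

360 mg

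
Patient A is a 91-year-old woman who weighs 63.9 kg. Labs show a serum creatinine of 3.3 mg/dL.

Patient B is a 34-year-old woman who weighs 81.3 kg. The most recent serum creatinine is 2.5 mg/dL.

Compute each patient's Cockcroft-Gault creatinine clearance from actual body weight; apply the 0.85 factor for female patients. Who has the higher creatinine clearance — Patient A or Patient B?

Patient A: CrCl = (140 − 91) × 63.9 / (72 × 3.3) × 0.85 = 3131.1 / 237.60 × 0.85 ≈ 11.2 mL/min
Patient B: CrCl = (140 − 34) × 81.3 / (72 × 2.5) × 0.85 = 8617.8 / 180.00 × 0.85 ≈ 40.7 mL/min
11.2 vs 40.7 mL/min → Patient B is higher.

Patient B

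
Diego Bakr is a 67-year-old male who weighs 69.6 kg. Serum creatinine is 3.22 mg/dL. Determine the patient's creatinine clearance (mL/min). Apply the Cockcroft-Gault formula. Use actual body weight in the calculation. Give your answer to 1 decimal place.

21.9 mL/min

CrCl = (140 − 67) × 69.6 / (72 × 3.22) = 5080.8 / 231.84 ≈ 21.9 mL/min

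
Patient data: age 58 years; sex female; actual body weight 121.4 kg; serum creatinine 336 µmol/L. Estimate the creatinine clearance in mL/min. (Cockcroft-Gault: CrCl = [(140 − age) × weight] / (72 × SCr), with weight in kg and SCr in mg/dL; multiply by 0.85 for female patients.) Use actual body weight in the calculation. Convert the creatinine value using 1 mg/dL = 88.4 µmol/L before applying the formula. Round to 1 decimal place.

30.9 mL/min

SCr = 336 / 88.4 = 3.801 mg/dL
CrCl = (140 − 58) × 121.4 / (72 × 3.801) × 0.85 = 9954.8 / 273.67 × 0.85 ≈ 30.9 mL/min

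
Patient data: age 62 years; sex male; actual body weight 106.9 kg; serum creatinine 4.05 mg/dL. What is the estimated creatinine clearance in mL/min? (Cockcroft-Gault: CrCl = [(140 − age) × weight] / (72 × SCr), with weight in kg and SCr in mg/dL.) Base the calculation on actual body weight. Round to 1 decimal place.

28.6 mL/min

CrCl = (140 − 62) × 106.9 / (72 × 4.05) = 8338.2 / 291.60 ≈ 28.6 mL/min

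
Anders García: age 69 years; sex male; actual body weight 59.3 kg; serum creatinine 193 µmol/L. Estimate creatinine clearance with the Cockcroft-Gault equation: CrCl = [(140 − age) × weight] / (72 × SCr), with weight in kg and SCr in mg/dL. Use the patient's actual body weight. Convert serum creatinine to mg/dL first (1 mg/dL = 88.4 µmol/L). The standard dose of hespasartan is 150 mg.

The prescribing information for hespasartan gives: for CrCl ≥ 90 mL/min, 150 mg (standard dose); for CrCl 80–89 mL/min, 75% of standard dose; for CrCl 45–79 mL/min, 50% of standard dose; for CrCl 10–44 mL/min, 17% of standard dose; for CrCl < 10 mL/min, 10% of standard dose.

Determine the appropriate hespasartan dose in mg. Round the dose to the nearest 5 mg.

25 mg

SCr = 193 / 88.4 = 2.183 mg/dL
CrCl = (140 − 69) × 59.3 / (72 × 2.183) = 4210.3 / 157.18 ≈ 26.8 mL/min
CrCl ≈ 27 mL/min → bracket 10–44 mL/min.
17% of 150 mg = 25.5 mg → 25 mg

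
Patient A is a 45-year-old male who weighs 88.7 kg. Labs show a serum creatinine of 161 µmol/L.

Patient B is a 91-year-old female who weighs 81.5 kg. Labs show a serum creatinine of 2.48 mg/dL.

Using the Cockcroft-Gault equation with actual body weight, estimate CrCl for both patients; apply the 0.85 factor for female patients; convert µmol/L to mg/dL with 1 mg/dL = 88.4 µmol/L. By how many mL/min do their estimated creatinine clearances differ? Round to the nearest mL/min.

Patient A: SCr = 161 / 88.4 = 1.821 mg/dL
Patient A: CrCl = (140 − 45) × 88.7 / (72 × 1.821) = 8426.5 / 131.11 ≈ 64.3 mL/min
Patient B: CrCl = (140 − 91) × 81.5 / (72 × 2.48) × 0.85 = 3993.5 / 178.56 × 0.85 ≈ 19.0 mL/min
|64.3 − 19.0| = 45.3 mL/min

45 mL/min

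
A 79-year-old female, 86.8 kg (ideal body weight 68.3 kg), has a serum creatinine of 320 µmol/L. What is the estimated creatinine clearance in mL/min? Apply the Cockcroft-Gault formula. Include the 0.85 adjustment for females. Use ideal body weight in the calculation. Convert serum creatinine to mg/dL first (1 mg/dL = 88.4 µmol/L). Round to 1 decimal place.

13.6 mL/min

SCr = 320 / 88.4 = 3.62 mg/dL
CrCl = (140 − 79) × 68.3 / (72 × 3.62) × 0.85 = 4166.3 / 260.64 × 0.85 ≈ 13.6 mL/min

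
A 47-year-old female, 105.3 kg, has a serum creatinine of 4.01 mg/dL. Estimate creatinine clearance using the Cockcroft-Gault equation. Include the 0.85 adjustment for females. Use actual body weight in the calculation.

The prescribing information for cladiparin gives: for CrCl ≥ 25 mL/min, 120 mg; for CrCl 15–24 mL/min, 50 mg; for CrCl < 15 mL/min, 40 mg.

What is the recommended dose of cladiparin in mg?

120 mg

CrCl = (140 − 47) × 105.3 / (72 × 4.01) × 0.85 = 9792.9 / 288.72 × 0.85 ≈ 28.8 mL/min
CrCl ≈ 29 mL/min → bracket ≥ 25 mL/min.
Dose for this bracket: 120 mg.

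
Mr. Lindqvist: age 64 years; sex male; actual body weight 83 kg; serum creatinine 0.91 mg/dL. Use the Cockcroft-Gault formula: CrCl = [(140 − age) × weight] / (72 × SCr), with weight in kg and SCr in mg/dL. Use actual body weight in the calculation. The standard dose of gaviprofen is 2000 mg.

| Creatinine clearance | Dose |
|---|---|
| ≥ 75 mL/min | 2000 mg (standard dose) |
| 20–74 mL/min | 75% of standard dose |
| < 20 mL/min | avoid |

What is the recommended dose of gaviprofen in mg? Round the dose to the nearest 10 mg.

2000 mg

CrCl = (140 − 64) × 83 / (72 × 0.91) = 6308.0 / 65.52 ≈ 96.3 mL/min
CrCl ≈ 96 mL/min → bracket ≥ 75 mL/min.
100% of 2000 mg = 2000 mg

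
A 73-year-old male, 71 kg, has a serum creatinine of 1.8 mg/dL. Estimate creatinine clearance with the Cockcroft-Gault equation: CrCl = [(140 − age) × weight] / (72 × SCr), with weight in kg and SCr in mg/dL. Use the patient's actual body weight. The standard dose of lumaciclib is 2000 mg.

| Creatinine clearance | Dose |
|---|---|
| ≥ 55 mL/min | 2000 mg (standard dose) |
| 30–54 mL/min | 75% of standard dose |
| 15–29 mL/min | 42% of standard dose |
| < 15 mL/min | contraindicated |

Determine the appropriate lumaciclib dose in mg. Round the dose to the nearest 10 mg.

1500 mg

CrCl = (140 − 73) × 71 / (72 × 1.8) = 4757.0 / 129.60 ≈ 36.7 mL/min
CrCl ≈ 37 mL/min → bracket 30–54 mL/min.
75% of 2000 mg = 1500 mg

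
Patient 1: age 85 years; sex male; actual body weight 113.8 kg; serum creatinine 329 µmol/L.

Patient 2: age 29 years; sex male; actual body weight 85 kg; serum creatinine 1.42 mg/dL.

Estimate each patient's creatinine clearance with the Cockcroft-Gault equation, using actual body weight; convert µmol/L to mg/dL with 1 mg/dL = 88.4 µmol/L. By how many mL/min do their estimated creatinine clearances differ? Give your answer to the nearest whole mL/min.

69 mL/min

Patient 1: SCr = 329 / 88.4 = 3.722 mg/dL
Patient 1: CrCl = (140 − 85) × 113.8 / (72 × 3.722) = 6259.0 / 267.98 ≈ 23.4 mL/min
Patient 2: CrCl = (140 − 29) × 85 / (72 × 1.42) = 9435.0 / 102.24 ≈ 92.3 mL/min
|23.4 − 92.3| = 68.9 mL/min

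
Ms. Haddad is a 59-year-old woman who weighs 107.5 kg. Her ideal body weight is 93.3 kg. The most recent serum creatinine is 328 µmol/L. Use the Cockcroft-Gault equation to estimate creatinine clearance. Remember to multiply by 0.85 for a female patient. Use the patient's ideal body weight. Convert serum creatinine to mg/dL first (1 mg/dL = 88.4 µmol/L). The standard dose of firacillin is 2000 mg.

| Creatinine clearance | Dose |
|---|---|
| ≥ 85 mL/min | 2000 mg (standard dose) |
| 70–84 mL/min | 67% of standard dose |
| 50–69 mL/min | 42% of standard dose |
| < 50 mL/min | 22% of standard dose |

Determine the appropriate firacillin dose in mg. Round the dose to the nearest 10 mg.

SCr = 328 / 88.4 = 3.71 mg/dL
CrCl = (140 − 59) × 93.3 / (72 × 3.71) × 0.85 = 7557.3 / 267.12 × 0.85 ≈ 24.0 mL/min
CrCl ≈ 24 mL/min → bracket < 50 mL/min.
22% of 2000 mg = 440 mg

440 mg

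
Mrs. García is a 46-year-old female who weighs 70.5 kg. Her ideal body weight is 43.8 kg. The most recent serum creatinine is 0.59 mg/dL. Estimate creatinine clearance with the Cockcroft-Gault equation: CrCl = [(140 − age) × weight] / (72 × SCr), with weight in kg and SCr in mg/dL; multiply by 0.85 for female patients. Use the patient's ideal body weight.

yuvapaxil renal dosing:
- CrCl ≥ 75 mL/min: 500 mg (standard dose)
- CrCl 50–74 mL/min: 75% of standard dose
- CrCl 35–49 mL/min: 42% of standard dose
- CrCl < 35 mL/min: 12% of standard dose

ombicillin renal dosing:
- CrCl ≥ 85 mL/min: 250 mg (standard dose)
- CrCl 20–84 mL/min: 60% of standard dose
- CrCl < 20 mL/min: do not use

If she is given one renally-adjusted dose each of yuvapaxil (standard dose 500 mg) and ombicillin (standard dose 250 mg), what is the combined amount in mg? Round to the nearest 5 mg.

650 mg

CrCl = (140 − 46) × 43.8 / (72 × 0.59) × 0.85 = 4117.2 / 42.48 × 0.85 ≈ 82.4 mL/min
CrCl ≈ 82 mL/min.
yuvapaxil: ≥ 75 mL/min → 100% of 500 mg = 500 mg.
ombicillin: 20–84 mL/min → 60% of 250 mg = 150 mg.
Total = 500 + 150 = 650 mg.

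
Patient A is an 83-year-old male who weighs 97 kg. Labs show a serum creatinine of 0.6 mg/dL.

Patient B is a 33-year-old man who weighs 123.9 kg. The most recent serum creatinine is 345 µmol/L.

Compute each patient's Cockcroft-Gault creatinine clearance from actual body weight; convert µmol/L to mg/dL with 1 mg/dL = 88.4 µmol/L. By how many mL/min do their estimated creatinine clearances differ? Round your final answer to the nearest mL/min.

Patient A: CrCl = (140 − 83) × 97 / (72 × 0.6) = 5529.0 / 43.20 ≈ 128.0 mL/min
Patient B: SCr = 345 / 88.4 = 3.903 mg/dL
Patient B: CrCl = (140 − 33) × 123.9 / (72 × 3.903) = 13257.3 / 281.02 ≈ 47.2 mL/min
|128.0 − 47.2| = 80.8 mL/min

81 mL/min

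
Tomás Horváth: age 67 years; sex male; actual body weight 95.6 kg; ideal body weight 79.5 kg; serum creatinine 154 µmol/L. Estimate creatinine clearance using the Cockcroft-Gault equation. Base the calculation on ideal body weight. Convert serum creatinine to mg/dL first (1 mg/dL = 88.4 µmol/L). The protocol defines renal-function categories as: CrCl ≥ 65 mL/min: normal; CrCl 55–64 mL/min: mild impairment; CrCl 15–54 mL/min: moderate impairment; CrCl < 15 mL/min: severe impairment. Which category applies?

SCr = 154 / 88.4 = 1.742 mg/dL
CrCl = (140 − 67) × 79.5 / (72 × 1.742) = 5803.5 / 125.42 ≈ 46.3 mL/min
46 mL/min falls in the 'moderate impairment' range.

moderate impairment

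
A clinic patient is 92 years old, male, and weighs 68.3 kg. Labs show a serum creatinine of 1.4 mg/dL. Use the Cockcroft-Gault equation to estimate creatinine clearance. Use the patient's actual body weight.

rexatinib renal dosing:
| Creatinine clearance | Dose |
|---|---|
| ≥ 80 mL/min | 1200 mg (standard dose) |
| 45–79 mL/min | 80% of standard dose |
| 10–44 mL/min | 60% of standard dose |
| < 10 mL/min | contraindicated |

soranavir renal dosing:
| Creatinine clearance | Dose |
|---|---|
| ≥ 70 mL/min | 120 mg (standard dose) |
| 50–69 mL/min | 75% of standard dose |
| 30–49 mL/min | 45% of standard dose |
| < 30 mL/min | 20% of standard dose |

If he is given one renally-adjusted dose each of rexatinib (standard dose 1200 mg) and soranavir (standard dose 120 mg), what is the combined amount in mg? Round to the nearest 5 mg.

775 mg

CrCl = (140 − 92) × 68.3 / (72 × 1.4) = 3278.4 / 100.80 ≈ 32.5 mL/min
CrCl ≈ 33 mL/min.
rexatinib: 10–44 mL/min → 60% of 1200 mg = 720 mg.
soranavir: 30–49 mL/min → 45% of 120 mg = 54 mg.
Total = 720 + 54 = 774 mg.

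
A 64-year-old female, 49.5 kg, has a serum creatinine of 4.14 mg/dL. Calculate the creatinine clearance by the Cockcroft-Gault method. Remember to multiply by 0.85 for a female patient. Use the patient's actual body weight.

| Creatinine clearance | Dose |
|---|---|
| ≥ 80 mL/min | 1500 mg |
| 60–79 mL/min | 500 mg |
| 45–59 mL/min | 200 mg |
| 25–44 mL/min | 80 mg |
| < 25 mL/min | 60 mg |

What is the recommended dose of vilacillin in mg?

60 mg

CrCl = (140 − 64) × 49.5 / (72 × 4.14) × 0.85 = 3762.0 / 298.08 × 0.85 ≈ 10.7 mL/min
CrCl ≈ 11 mL/min → bracket < 25 mL/min.
Dose for this bracket: 60 mg.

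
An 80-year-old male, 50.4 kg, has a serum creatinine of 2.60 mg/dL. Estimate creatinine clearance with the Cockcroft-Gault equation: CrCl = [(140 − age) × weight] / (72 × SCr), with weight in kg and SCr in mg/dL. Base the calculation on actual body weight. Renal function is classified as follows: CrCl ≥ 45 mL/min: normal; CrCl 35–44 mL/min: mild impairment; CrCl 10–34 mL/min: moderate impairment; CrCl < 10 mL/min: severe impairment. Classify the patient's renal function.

moderate impairment

CrCl = (140 − 80) × 50.4 / (72 × 2.6) = 3024.0 / 187.20 ≈ 16.2 mL/min
16 mL/min falls in the 'moderate impairment' range.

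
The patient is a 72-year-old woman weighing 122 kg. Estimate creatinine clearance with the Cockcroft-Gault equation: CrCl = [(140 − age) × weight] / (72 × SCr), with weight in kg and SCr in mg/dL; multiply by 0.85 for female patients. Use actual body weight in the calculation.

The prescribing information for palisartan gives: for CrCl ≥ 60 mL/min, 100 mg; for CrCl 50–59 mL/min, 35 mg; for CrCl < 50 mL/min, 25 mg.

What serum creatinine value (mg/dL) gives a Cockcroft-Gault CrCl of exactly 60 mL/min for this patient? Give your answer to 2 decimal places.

1.63 mg/dL

Standard dose requires CrCl ≥ 60 mL/min.
Set (140 − 72) × 122 × 0.85 / (72 × SCr) = 60
SCr = (140 − 72) × 122 × 0.85 / (72 × 60) = 1.632 mg/dL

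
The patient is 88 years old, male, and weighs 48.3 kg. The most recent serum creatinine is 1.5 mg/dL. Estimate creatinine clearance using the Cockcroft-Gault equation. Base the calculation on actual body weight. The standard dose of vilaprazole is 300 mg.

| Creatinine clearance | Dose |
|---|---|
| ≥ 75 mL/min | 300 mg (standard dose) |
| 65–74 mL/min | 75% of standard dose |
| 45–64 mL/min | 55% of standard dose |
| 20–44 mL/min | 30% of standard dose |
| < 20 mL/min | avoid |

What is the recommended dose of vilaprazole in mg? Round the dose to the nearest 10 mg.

CrCl = (140 − 88) × 48.3 / (72 × 1.5) = 2511.6 / 108.00 ≈ 23.3 mL/min
CrCl ≈ 23 mL/min → bracket 20–44 mL/min.
30% of 300 mg = 90 mg

90 mg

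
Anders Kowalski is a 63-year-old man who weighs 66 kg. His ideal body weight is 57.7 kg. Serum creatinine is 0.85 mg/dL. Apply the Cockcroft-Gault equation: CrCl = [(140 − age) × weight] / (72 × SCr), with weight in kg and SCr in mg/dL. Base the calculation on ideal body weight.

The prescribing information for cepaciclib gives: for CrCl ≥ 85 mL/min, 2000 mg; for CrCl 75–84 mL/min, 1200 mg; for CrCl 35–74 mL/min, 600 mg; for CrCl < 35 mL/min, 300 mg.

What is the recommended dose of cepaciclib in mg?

CrCl = (140 − 63) × 57.7 / (72 × 0.85) = 4442.9 / 61.20 ≈ 72.6 mL/min
CrCl ≈ 73 mL/min → bracket 35–74 mL/min.
Dose for this bracket: 600 mg.

600 mg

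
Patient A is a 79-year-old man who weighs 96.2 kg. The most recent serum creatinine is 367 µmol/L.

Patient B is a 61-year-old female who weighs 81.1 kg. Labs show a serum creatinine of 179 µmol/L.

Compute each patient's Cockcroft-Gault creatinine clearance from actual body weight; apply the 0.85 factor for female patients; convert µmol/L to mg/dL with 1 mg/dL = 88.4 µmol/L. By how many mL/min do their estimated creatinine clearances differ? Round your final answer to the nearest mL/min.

Patient A: SCr = 367 / 88.4 = 4.152 mg/dL
Patient A: CrCl = (140 − 79) × 96.2 / (72 × 4.152) = 5868.2 / 298.94 ≈ 19.6 mL/min
Patient B: SCr = 179 / 88.4 = 2.025 mg/dL
Patient B: CrCl = (140 − 61) × 81.1 / (72 × 2.025) × 0.85 = 6406.9 / 145.80 × 0.85 ≈ 37.4 mL/min
|19.6 − 37.4| = 17.8 mL/min

18 mL/min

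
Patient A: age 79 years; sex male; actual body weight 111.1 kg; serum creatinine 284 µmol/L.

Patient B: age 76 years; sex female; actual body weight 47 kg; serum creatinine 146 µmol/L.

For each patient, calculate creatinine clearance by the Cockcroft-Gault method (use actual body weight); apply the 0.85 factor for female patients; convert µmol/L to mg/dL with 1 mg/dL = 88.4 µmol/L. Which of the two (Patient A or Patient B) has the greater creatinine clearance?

Patient A

Patient A: SCr = 284 / 88.4 = 3.213 mg/dL
Patient A: CrCl = (140 − 79) × 111.1 / (72 × 3.213) = 6777.1 / 231.34 ≈ 29.3 mL/min
Patient B: SCr = 146 / 88.4 = 1.652 mg/dL
Patient B: CrCl = (140 − 76) × 47 / (72 × 1.652) × 0.85 = 3008.0 / 118.94 × 0.85 ≈ 21.5 mL/min
29.3 vs 21.5 mL/min → Patient A is higher.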